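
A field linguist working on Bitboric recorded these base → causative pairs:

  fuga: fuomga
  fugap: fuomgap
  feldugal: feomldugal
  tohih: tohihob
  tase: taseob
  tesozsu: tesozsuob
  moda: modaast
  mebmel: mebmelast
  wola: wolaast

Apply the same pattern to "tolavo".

tolavoob

fuga and moda both end in -a yet inflect differently (fuomga, modaast), so the final letter is not what conditions the rule; the first letter is.
"tolavo" begins with t-. The stems beginning with t- (tohih → tohihob, tase → taseob, tesozsu → tesozsuob) add -ob.
So tolavo → tolavoob.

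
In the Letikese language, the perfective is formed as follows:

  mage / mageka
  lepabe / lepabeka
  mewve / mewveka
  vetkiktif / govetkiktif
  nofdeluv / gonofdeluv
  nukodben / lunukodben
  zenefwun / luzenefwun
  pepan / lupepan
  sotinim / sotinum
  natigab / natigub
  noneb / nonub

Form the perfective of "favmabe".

favmabeka

mage and nukodben both have last vowel 'e' yet inflect differently (mageka, lunukodben), so the last vowel is not what conditions the rule; the final letter is.
"favmabe" ends in -e. The stems ending in -e (mage → mageka, lepabe → lepabeka, mewve → mewveka) drop the final letter and add -eka.
The other patterns: stems ending in -f or -v add the prefix go-; stems ending in -n add the prefix lu-; stems ending in -b or -m change the last vowel to 'u'.
So favmabe → favmabeka.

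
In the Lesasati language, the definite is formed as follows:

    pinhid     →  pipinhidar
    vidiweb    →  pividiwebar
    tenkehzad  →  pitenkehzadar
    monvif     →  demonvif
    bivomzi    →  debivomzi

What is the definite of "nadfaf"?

denadfaf

pinhid and monvif both have last vowel 'i' yet inflect differently (pipinhidar, demonvif), so the last vowel is not what conditions the rule; the final letter is.
"nadfaf" ends in -f. The one such stem in the data (monvif → demonvif) adds the prefix de-, so the same rule applies.
The other pattern: stems ending in -b or -d add pi- … -ar around the stem.
So nadfaf → denadfaf.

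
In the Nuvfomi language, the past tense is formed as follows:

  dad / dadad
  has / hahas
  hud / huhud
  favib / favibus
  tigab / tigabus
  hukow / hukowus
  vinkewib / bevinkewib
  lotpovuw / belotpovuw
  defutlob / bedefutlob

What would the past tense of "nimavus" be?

favib and vinkewib both end in -b yet inflect differently (favibus, bevinkewib), so the final letter is not what conditions the rule; the number of vowels is.
"nimavus" has 3 vowels. The stems with 3 vowels (vinkewib → bevinkewib, lotpovuw → belotpovuw, defutlob → bedefutlob) add the prefix be-.
So nimavus → benimavus.

benimavus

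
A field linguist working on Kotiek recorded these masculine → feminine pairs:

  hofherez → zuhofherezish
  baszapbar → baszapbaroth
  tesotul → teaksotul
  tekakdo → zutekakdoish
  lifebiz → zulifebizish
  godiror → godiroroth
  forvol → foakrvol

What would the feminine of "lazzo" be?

zulazzoish

godiror and tekakdo both have last vowel 'o' yet inflect differently (godiroroth, zutekakdoish), so the last vowel is not what conditions the rule; the final letter is.
"lazzo" ends in -o. The one such stem in the data (tekakdo → zutekakdoish) adds zu- … -ish around the stem, so the same rule applies.
So lazzo → zulazzoish.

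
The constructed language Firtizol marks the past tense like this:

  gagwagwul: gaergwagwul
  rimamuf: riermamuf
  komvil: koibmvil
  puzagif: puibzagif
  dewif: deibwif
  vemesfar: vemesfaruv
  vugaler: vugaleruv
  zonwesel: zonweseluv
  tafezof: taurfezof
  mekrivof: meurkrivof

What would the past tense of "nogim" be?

noibgim

"nogim" has last vowel 'i'. The stems whose last vowel is 'i' (komvil → koibmvil, puzagif → puibzagif, dewif → deibwif) insert -ib- after the first vowel.
So nogim → noibgim.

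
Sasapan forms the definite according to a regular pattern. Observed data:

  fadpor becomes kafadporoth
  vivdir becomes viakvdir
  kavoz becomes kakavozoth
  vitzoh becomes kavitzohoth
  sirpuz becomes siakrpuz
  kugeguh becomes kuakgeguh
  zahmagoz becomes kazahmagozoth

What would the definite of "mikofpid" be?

miakkofpid

zahmagoz and sirpuz both end in -z yet inflect differently (kazahmagozoth, siakrpuz), so the final letter is not what conditions the rule; the last vowel is.
"mikofpid" has last vowel 'i'. The one such stem in the data (vivdir → viakvdir) inserts -ak- after the first vowel (as do sirpuz, kugeguh), so the same rule applies.
The other pattern: stems whose last vowel is 'o' add ka- … -oth around the stem.
So mikofpid → miakkofpid.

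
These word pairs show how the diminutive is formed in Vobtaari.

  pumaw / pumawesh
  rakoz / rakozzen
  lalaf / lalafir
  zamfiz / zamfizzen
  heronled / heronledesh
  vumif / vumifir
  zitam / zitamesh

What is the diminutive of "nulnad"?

zamfiz and vumif both have last vowel 'i' yet inflect differently (zamfizzen, vumifir), so the last vowel is not what conditions the rule; the final letter is.
"nulnad" ends in -d. The one such stem in the data (heronled → heronledesh) adds -esh, so the same rule applies.
So nulnad → nulnadesh.

nulnadesh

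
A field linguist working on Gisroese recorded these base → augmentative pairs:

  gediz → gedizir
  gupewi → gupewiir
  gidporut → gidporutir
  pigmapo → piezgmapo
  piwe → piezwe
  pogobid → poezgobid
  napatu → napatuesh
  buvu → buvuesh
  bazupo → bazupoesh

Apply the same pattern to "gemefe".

gemefeir

pigmapo and bazupo both end in -o yet inflect differently (piezgmapo, bazupoesh), so the final letter is not what conditions the rule; the first letter is.
"gemefe" begins with g-. The stems beginning with g- (gediz → gedizir, gupewi → gupewiir, gidporut → gidporutir) add -ir.
The other patterns: stems beginning with p- insert -ez- after the first vowel; stems beginning with b- or n- add -esh.
So gemefe → gemefeir.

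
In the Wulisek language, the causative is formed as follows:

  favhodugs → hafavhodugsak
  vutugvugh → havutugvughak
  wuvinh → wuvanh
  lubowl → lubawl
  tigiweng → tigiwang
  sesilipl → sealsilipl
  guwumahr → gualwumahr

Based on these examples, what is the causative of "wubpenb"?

vutugvugh and wuvinh both end in -h yet inflect differently (havutugvughak, wuvanh), so the final letter is not what conditions the rule; the second-to-last letter is.
"wubpenb" has second-to-last letter 'n'. The stems whose second-to-last letter is 'n' (wuvinh → wuvanh, tigiweng → tigiwang) change the last vowel to 'a'.
So wubpenb → wubpanb.

wubpanb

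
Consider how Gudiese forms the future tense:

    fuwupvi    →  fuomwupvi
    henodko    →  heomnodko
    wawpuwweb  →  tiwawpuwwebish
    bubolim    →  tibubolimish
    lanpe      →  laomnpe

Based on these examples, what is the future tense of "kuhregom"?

tikuhregomish

lanpe and wawpuwweb both have last vowel 'e' yet inflect differently (laomnpe, tiwawpuwwebish), so the last vowel is not what conditions the rule; whether the stem ends in a vowel or a consonant is.
"kuhregom" ends in a consonant. The stems ending in a consonant (wawpuwweb → tiwawpuwwebish, bubolim → tibubolimish) add ti- … -ish around the stem.
So kuhregom → tikuhregomish.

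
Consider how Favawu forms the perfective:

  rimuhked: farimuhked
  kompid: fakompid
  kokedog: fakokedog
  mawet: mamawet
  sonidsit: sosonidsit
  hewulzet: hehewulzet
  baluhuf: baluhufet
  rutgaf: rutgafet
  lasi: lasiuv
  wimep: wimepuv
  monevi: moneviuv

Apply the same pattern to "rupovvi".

rimuhked and mawet both have last vowel 'e' yet inflect differently (farimuhked, mamawet), so the last vowel is not what conditions the rule; the final letter is.
"rupovvi" ends in -i. The stems ending in -i (lasi → lasiuv, monevi → moneviuv) add -uv.
So rupovvi → rupovviuv.

rupovviuv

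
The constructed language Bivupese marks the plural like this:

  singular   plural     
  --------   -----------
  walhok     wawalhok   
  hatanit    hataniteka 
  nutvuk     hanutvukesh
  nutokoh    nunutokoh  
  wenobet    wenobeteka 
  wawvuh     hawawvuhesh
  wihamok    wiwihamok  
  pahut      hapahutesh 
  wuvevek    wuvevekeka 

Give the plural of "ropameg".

nutvuk and wihamok both end in -k yet inflect differently (hanutvukesh, wiwihamok), so the final letter is not what conditions the rule; the last vowel is.
"ropameg" has last vowel 'e'. The stems whose last vowel is 'e' (wenobet → wenobeteka, wuvevek → wuvevekeka) add -eka.
So ropameg → ropamegeka.

ropamegeka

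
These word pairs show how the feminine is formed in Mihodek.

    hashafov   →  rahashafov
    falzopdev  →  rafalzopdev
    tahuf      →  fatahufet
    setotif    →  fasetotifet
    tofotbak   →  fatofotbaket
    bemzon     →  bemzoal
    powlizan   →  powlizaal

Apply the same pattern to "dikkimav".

hashafov and bemzon both have last vowel 'o' yet inflect differently (rahashafov, bemzoal), so the last vowel is not what conditions the rule; the final letter is.
"dikkimav" ends in -v. The stems ending in -v (hashafov → rahashafov, falzopdev → rafalzopdev) add the prefix ra-.
So dikkimav → radikkimav.

radikkimav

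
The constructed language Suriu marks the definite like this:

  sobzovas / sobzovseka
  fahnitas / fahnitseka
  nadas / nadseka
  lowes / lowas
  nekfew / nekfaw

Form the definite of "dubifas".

"dubifas" has last vowel 'a'. The stems whose last vowel is 'a' (sobzovas → sobzovseka, fahnitas → fahnitseka, nadas → nadseka) delete the last vowel and add -eka.
So dubifas → dubifseka.

dubifseka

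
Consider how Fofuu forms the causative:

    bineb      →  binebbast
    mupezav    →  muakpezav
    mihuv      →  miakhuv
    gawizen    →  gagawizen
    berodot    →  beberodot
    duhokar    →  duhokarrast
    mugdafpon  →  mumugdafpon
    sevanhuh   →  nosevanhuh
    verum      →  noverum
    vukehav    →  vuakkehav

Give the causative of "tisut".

verum and mihuv both have last vowel 'u' yet inflect differently (noverum, miakhuv), so the last vowel is not what conditions the rule; the final letter is.
"tisut" ends in -t. The one such stem in the data (berodot → beberodot) repeats the first consonant+vowel as a prefix (as do mugdafpon, gawizen), so the same rule applies.
The other patterns: stems ending in -h or -m add the prefix no-; stems ending in -v insert -ak- after the first vowel; stems ending in -b or -r double the final consonant and add -ast.
So tisut → titisut.

titisut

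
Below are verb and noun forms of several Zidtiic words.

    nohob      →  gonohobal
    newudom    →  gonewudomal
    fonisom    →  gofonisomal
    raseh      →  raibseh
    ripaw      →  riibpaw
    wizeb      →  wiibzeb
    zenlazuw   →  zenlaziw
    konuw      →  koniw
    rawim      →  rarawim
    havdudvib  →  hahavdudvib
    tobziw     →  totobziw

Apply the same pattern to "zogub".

zogib

nohob and wizeb both end in -b yet inflect differently (gonohobal, wiibzeb), so the final letter is not what conditions the rule; the last vowel is.
"zogub" has last vowel 'u'. The stems whose last vowel is 'u' (zenlazuw → zenlaziw, konuw → koniw) change the last vowel to 'i'.
The other patterns: stems whose last vowel is 'o' add go- … -al around the stem; stems whose last vowel is 'a' or 'e' insert -ib- after the first vowel; stems whose last vowel is 'i' repeat the first consonant+vowel as a prefix.
So zogub → zogib.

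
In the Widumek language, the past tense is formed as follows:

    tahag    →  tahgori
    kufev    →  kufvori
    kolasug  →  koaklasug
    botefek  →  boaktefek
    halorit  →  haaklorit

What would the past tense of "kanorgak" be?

tahag and kolasug both end in -g yet inflect differently (tahgori, koaklasug), so the final letter is not what conditions the rule; the number of vowels is.
"kanorgak" has 3 vowels. The stems with 3 vowels (kolasug → koaklasug, botefek → boaktefek, halorit → haaklorit) insert -ak- after the first vowel.
The other pattern: stems with 2 vowels delete the last vowel and add -ori.
So kanorgak → kaaknorgak.

kaaknorgak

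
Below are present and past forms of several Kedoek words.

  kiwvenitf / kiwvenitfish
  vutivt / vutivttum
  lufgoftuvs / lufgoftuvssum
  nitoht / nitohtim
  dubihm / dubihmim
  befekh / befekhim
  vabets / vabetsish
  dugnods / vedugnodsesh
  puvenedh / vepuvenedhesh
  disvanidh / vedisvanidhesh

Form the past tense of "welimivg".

"welimivg" has second-to-last letter 'v'. The stems whose second-to-last letter is 'v' (vutivt → vutivttum, lufgoftuvs → lufgoftuvssum) double the final consonant and add -um.
The other patterns: stems whose second-to-last letter is 't' add -ish; stems whose second-to-last letter is 'd' add ve- … -esh around the stem; stems whose second-to-last letter is 'h' or 'k' add -im.
So welimivg → welimivggum.

welimivggum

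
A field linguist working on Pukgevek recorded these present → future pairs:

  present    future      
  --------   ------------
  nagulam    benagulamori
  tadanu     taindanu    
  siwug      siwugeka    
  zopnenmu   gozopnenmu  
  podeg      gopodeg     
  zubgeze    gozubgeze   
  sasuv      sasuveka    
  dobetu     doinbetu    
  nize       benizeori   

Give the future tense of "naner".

zubgeze and nize both end in -e yet inflect differently (gozubgeze, benizeori), so the final letter is not what conditions the rule; the first letter is.
"naner" begins with n-. The stems beginning with n- (nagulam → benagulamori, nize → benizeori) add be- … -ori around the stem.
The other patterns: stems beginning with p- or z- add the prefix go-; stems beginning with s- add -eka; stems beginning with d- or t- insert -in- after the first vowel.
So naner → benanerori.

benanerori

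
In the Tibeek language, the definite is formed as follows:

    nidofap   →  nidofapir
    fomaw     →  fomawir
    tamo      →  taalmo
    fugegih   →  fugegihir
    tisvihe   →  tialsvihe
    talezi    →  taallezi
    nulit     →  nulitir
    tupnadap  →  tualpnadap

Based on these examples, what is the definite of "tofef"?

tupnadap and nidofap both end in -p yet inflect differently (tualpnadap, nidofapir), so the final letter is not what conditions the rule; the first letter is.
"tofef" begins with t-. The stems beginning with t- (talezi → taallezi, tamo → taalmo, tupnadap → tualpnadap) insert -al- after the first vowel.
So tofef → toalfef.

toalfef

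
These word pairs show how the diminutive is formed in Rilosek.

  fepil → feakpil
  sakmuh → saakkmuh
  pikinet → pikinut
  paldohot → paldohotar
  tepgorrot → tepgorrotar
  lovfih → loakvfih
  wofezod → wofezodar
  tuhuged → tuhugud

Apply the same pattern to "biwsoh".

"biwsoh" has last vowel 'o'. The stems whose last vowel is 'o' (wofezod → wofezodar, tepgorrot → tepgorrotar, paldohot → paldohotar) add -ar.
The other patterns: stems whose last vowel is 'e' change the last vowel to 'u'; stems whose last vowel is 'i' or 'u' insert -ak- after the first vowel.
So biwsoh → biwsohar.

biwsohar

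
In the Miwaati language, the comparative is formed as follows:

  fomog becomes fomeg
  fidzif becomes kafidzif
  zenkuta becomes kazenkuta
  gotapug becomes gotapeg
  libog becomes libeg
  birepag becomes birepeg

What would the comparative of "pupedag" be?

pupedeg

birepag and zenkuta both have last vowel 'a' yet inflect differently (birepeg, kazenkuta), so the last vowel is not what conditions the rule; the final letter is.
"pupedag" ends in -g. The stems ending in -g (fomog → fomeg, libog → libeg, birepag → birepeg) change the last vowel to 'e'.
The other pattern: stems ending in -a or -f add the prefix ka-.
So pupedag → pupedeg.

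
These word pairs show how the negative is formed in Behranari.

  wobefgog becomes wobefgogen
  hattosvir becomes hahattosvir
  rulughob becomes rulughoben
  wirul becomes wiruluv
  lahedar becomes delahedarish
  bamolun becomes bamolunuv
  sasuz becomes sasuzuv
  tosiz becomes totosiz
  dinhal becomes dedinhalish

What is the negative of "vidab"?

devidabish

hattosvir and lahedar both end in -r yet inflect differently (hahattosvir, delahedarish), so the final letter is not what conditions the rule; the last vowel is.
"vidab" has last vowel 'a'. The stems whose last vowel is 'a' (dinhal → dedinhalish, lahedar → delahedarish) add de- … -ish around the stem.
The other patterns: stems whose last vowel is 'i' repeat the first consonant+vowel as a prefix; stems whose last vowel is 'o' add -en; stems whose last vowel is 'u' add -uv.
So vidab → devidabish.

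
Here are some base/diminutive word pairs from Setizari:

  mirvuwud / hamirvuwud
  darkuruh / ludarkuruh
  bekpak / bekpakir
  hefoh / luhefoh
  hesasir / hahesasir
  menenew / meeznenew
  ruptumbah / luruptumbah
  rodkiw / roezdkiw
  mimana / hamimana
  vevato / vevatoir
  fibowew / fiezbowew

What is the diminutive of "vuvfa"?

havuvfa

"vuvfa" ends in -a. The one such stem in the data (mimana → hamimana) adds the prefix ha-, so the same rule applies.
The other patterns: stems ending in -w insert -ez- after the first vowel; stems ending in -k or -o add -ir; stems ending in -h add the prefix lu-.
So vuvfa → havuvfa.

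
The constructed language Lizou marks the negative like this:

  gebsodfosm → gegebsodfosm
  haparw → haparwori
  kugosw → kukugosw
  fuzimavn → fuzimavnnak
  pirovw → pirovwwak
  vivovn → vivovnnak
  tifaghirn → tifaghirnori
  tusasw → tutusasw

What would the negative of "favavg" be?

"favavg" has second-to-last letter 'v'. The stems whose second-to-last letter is 'v' (fuzimavn → fuzimavnnak, vivovn → vivovnnak, pirovw → pirovwwak) double the final consonant and add -ak.
The other patterns: stems whose second-to-last letter is 's' repeat the first consonant+vowel as a prefix; stems whose second-to-last letter is 'r' add -ori.
So favavg → favavggak.

favavggak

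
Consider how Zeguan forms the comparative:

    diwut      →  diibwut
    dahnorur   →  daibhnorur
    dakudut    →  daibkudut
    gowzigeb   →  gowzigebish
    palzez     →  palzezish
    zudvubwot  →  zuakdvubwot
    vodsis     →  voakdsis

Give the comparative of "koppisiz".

koakppisiz

diwut and zudvubwot both end in -t yet inflect differently (diibwut, zuakdvubwot), so the final letter is not what conditions the rule; the last vowel is.
"koppisiz" has last vowel 'i'. The one such stem in the data (vodsis → voakdsis) inserts -ak- after the first vowel (as does zudvubwot), so the same rule applies.
The other patterns: stems whose last vowel is 'u' insert -ib- after the first vowel; stems whose last vowel is 'e' add -ish.
So koppisiz → koakppisiz.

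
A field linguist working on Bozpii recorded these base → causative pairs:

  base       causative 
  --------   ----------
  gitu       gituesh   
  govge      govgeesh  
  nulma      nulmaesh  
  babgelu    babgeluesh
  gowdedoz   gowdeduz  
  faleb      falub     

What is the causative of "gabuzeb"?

gabuzub

govge and faleb both have last vowel 'e' yet inflect differently (govgeesh, falub), so the last vowel is not what conditions the rule; whether the stem ends in a vowel or a consonant is.
"gabuzeb" ends in a consonant. The stems ending in a consonant (gowdedoz → gowdeduz, faleb → falub) change the last vowel to 'u'.
The other pattern: stems ending in a vowel add -esh.
So gabuzeb → gabuzub.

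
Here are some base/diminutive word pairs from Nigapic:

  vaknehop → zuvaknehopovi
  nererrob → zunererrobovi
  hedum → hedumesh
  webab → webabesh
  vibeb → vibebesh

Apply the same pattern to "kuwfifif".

nererrob and webab both end in -b yet inflect differently (zunererrobovi, webabesh), so the final letter is not what conditions the rule; the number of vowels is.
"kuwfifif" has 3 vowels. The stems with 3 vowels (vaknehop → zuvaknehopovi, nererrob → zunererrobovi) add zu- … -ovi around the stem.
The other pattern: stems with 2 vowels add -esh.
So kuwfifif → zukuwfififovi.

zukuwfififovi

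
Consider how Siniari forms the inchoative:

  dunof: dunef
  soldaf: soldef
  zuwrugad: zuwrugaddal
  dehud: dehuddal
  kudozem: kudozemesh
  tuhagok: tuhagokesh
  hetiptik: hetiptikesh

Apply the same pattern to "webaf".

webef

soldaf and zuwrugad both have last vowel 'a' yet inflect differently (soldef, zuwrugaddal), so the last vowel is not what conditions the rule; the final letter is.
"webaf" ends in -f. The stems ending in -f (dunof → dunef, soldaf → soldef) change the last vowel to 'e'.
So webaf → webef.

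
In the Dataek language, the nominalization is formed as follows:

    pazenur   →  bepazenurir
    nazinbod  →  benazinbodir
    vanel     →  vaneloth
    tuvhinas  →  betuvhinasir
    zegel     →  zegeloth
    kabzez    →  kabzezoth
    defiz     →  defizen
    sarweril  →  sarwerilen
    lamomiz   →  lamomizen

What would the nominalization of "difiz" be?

difizen

sarweril and vanel both end in -l yet inflect differently (sarwerilen, vaneloth), so the final letter is not what conditions the rule; the last vowel is.
"difiz" has last vowel 'i'. The stems whose last vowel is 'i' (lamomiz → lamomizen, sarweril → sarwerilen, defiz → defizen) add -en.
The other patterns: stems whose last vowel is 'e' add -oth; stems whose last vowel is 'a', 'o' or 'u' add be- … -ir around the stem.
So difiz → difizen.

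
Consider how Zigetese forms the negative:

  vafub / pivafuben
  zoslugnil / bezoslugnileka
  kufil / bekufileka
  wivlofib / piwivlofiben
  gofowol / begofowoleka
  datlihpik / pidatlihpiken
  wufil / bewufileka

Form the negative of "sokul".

besokuleka

"sokul" ends in -l. The stems ending in -l (wufil → bewufileka, zoslugnil → bezoslugnileka, kufil → bekufileka) add be- … -eka around the stem.
The other pattern: stems ending in -b or -k add pi- … -en around the stem.
So sokul → besokuleka.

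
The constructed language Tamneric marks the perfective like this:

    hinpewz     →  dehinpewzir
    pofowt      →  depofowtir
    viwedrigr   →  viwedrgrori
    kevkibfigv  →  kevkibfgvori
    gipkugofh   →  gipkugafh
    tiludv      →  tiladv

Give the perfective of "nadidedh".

kevkibfigv and tiludv both end in -v yet inflect differently (kevkibfgvori, tiladv), so the final letter is not what conditions the rule; the second-to-last letter is.
"nadidedh" has second-to-last letter 'd'. The one such stem in the data (tiludv → tiladv) changes the last vowel to 'a' (as does gipkugofh), so the same rule applies.
The other patterns: stems whose second-to-last letter is 'w' add de- … -ir around the stem; stems whose second-to-last letter is 'g' delete the last vowel and add -ori.
So nadidedh → nadidadh.

nadidadh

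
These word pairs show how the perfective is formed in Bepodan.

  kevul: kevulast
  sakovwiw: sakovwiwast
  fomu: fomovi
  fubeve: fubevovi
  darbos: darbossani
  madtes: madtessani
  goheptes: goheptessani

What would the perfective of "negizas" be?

kevul and fomu both have last vowel 'u' yet inflect differently (kevulast, fomovi), so the last vowel is not what conditions the rule; the final letter is.
"negizas" ends in -s. The stems ending in -s (darbos → darbossani, madtes → madtessani, goheptes → goheptessani) double the final consonant and add -ani.
So negizas → negizassani.

negizassani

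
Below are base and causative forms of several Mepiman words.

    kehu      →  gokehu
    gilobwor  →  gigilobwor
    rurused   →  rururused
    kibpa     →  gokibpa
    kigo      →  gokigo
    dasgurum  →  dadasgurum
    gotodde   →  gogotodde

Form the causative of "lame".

kigo and gilobwor both have last vowel 'o' yet inflect differently (gokigo, gigilobwor), so the last vowel is not what conditions the rule; whether the stem ends in a vowel or a consonant is.
"lame" ends in a vowel. The stems ending in a vowel (gotodde → gogotodde, kigo → gokigo, kehu → gokehu) add the prefix go-.
The other pattern: stems ending in a consonant repeat the first consonant+vowel as a prefix.
So lame → golame.

golame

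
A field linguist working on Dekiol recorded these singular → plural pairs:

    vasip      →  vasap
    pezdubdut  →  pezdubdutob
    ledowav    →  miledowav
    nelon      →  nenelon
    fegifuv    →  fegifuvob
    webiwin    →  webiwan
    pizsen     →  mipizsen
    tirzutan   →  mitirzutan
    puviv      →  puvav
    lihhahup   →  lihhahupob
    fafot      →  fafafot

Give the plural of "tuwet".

mituwet

fafot and pezdubdut both end in -t yet inflect differently (fafafot, pezdubdutob), so the final letter is not what conditions the rule; the last vowel is.
"tuwet" has last vowel 'e'. The one such stem in the data (pizsen → mipizsen) adds the prefix mi-, so the same rule applies.
So tuwet → mituwet.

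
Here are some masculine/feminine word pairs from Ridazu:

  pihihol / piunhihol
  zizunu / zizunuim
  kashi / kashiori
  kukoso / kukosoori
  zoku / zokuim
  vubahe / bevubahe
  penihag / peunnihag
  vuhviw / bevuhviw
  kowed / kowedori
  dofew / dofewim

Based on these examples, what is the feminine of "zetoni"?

vuhviw and dofew both end in -w yet inflect differently (bevuhviw, dofewim), so the final letter is not what conditions the rule; the first letter is.
"zetoni" begins with z-. The stems beginning with z- (zoku → zokuim, zizunu → zizunuim) add -im.
The other patterns: stems beginning with k- add -ori; stems beginning with v- add the prefix be-; stems beginning with p- insert -un- after the first vowel.
So zetoni → zetoniim.

zetoniim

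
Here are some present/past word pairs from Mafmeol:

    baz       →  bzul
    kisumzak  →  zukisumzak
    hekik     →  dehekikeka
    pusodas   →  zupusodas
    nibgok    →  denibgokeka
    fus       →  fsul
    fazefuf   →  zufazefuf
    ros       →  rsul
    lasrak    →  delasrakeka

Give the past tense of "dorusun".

zudorusun

fus and pusodas both end in -s yet inflect differently (fsul, zupusodas), so the final letter is not what conditions the rule; the number of vowels is.
"dorusun" has 3 vowels. The stems with 3 vowels (pusodas → zupusodas, kisumzak → zukisumzak, fazefuf → zufazefuf) add the prefix zu-.
The other patterns: stems with 1 vowel delete the last vowel and add -ul; stems with 2 vowels add de- … -eka around the stem.
So dorusun → zudorusun.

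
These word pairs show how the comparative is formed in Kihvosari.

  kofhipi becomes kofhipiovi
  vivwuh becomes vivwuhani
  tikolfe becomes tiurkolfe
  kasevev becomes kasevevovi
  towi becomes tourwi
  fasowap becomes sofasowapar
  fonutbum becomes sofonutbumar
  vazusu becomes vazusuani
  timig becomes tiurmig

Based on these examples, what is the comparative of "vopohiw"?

vopohiwani

"vopohiw" begins with v-. The stems beginning with v- (vivwuh → vivwuhani, vazusu → vazusuani) add -ani.
So vopohiw → vopohiwani.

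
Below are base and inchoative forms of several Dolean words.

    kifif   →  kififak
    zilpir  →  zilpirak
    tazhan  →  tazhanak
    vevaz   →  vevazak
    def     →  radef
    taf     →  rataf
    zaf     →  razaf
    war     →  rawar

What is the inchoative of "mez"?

kifif and def both end in -f yet inflect differently (kififak, radef), so the final letter is not what conditions the rule; the number of vowels is.
"mez" has 1 vowel. The stems with 1 vowel (def → radef, taf → rataf, zaf → razaf) add the prefix ra-.
So mez → ramez.

ramez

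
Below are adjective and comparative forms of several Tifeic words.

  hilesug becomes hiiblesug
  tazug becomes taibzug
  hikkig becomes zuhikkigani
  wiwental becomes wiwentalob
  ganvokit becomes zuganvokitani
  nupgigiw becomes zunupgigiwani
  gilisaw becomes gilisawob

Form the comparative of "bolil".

nupgigiw and gilisaw both end in -w yet inflect differently (zunupgigiwani, gilisawob), so the final letter is not what conditions the rule; the last vowel is.
"bolil" has last vowel 'i'. The stems whose last vowel is 'i' (ganvokit → zuganvokitani, hikkig → zuhikkigani, nupgigiw → zunupgigiwani) add zu- … -ani around the stem.
So bolil → zubolilani.

zubolilani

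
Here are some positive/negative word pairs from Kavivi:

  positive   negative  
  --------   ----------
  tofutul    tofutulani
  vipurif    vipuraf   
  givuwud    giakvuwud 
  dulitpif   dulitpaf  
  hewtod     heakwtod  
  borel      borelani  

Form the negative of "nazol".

nazolani

tofutul and givuwud both have last vowel 'u' yet inflect differently (tofutulani, giakvuwud), so the last vowel is not what conditions the rule; the final letter is.
"nazol" ends in -l. The stems ending in -l (borel → borelani, tofutul → tofutulani) add -ani.
So nazol → nazolani.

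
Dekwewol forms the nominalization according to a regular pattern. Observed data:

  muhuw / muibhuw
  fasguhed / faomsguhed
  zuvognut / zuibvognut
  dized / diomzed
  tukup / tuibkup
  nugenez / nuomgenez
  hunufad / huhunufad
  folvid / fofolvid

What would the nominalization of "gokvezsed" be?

"gokvezsed" has last vowel 'e'. The stems whose last vowel is 'e' (dized → diomzed, fasguhed → faomsguhed, nugenez → nuomgenez) insert -om- after the first vowel.
The other patterns: stems whose last vowel is 'u' insert -ib- after the first vowel; stems whose last vowel is 'a' or 'i' repeat the first consonant+vowel as a prefix.
So gokvezsed → goomkvezsed.

goomkvezsed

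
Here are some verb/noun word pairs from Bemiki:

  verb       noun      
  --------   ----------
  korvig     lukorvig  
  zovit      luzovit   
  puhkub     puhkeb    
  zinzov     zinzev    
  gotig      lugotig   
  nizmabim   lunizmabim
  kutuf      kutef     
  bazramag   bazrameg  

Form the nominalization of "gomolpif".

lugomolpif

"gomolpif" has last vowel 'i'. The stems whose last vowel is 'i' (zovit → luzovit, nizmabim → lunizmabim, gotig → lugotig) add the prefix lu-.
So gomolpif → lugomolpif.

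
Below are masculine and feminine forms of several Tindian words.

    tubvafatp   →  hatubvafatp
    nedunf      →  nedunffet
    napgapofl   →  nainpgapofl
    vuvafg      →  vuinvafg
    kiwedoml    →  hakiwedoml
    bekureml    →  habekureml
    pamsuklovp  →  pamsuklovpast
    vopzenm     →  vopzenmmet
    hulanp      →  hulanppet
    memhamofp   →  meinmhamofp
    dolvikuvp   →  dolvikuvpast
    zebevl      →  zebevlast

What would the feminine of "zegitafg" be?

zeingitafg

pamsuklovp and hulanp both end in -p yet inflect differently (pamsuklovpast, hulanppet), so the final letter is not what conditions the rule; the second-to-last letter is.
"zegitafg" has second-to-last letter 'f'. The stems whose second-to-last letter is 'f' (memhamofp → meinmhamofp, napgapofl → nainpgapofl, vuvafg → vuinvafg) insert -in- after the first vowel.
The other patterns: stems whose second-to-last letter is 'v' add -ast; stems whose second-to-last letter is 'n' double the final consonant and add -et; stems whose second-to-last letter is 'm' or 't' add the prefix ha-.
So zegitafg → zeingitafg.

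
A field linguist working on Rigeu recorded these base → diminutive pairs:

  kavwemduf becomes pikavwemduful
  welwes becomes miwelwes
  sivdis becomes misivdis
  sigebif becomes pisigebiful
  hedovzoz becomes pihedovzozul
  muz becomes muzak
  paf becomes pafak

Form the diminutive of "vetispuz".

pivetispuzul

"vetispuz" has 3 vowels. The stems with 3 vowels (kavwemduf → pikavwemduful, sigebif → pisigebiful, hedovzoz → pihedovzozul) add pi- … -ul around the stem.
The other patterns: stems with 1 vowel add -ak; stems with 2 vowels add the prefix mi-.
So vetispuz → pivetispuzul.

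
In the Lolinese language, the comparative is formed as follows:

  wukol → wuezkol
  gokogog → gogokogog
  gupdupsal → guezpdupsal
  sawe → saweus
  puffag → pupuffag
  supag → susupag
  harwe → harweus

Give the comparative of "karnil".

kaezrnil

gokogog and wukol both have last vowel 'o' yet inflect differently (gogokogog, wuezkol), so the last vowel is not what conditions the rule; the final letter is.
"karnil" ends in -l. The stems ending in -l (wukol → wuezkol, gupdupsal → guezpdupsal) insert -ez- after the first vowel.
So karnil → kaezrnil.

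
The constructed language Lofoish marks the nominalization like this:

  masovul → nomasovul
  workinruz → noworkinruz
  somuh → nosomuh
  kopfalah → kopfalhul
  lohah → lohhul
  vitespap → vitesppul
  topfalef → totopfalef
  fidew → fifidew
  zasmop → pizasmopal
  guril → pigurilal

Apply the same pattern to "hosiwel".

hohosiwel

somuh and kopfalah both end in -h yet inflect differently (nosomuh, kopfalhul), so the final letter is not what conditions the rule; the last vowel is.
"hosiwel" has last vowel 'e'. The stems whose last vowel is 'e' (topfalef → totopfalef, fidew → fifidew) repeat the first consonant+vowel as a prefix.
The other patterns: stems whose last vowel is 'u' add the prefix no-; stems whose last vowel is 'a' delete the last vowel and add -ul; stems whose last vowel is 'i' or 'o' add pi- … -al around the stem.
So hosiwel → hohosiwel.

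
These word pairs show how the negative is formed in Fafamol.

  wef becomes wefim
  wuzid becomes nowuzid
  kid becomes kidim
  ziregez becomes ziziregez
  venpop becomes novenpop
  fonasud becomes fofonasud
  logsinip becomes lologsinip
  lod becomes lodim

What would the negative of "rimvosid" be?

kid and wuzid both end in -d yet inflect differently (kidim, nowuzid), so the final letter is not what conditions the rule; the number of vowels is.
"rimvosid" has 3 vowels. The stems with 3 vowels (logsinip → lologsinip, ziregez → ziziregez, fonasud → fofonasud) repeat the first consonant+vowel as a prefix.
So rimvosid → ririmvosid.

ririmvosid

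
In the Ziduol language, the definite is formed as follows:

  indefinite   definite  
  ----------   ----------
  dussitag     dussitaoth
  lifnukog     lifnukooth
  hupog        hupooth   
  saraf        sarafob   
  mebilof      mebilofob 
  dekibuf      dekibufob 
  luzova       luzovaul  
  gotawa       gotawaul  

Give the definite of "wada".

wadaul

dussitag and saraf both have last vowel 'a' yet inflect differently (dussitaoth, sarafob), so the last vowel is not what conditions the rule; the final letter is.
"wada" ends in -a. The stems ending in -a (luzova → luzovaul, gotawa → gotawaul) add -ul.
So wada → wadaul.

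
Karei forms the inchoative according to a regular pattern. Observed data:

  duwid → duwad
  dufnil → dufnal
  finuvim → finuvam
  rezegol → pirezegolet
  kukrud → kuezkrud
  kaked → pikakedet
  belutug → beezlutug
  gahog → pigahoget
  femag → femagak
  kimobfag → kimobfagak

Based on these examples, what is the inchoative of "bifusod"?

pibifusodet

kukrud and kaked both end in -d yet inflect differently (kuezkrud, pikakedet), so the final letter is not what conditions the rule; the last vowel is.
"bifusod" has last vowel 'o'. The stems whose last vowel is 'o' (rezegol → pirezegolet, gahog → pigahoget) add pi- … -et around the stem.
So bifusod → pibifusodet.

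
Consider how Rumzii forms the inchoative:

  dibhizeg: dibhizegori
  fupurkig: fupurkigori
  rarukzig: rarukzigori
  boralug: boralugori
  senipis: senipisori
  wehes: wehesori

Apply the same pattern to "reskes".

reskesori

Every pair shown (dibhizeg → dibhizegori, fupurkig → fupurkigori, rarukzig → rarukzigori, …) follows the same rule: add -ori.
So reskes → reskesori.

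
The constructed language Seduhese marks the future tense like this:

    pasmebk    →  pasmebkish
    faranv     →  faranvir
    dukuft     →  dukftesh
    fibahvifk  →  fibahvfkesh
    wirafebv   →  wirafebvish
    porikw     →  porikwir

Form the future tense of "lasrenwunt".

"lasrenwunt" has second-to-last letter 'n'. The one such stem in the data (faranv → faranvir) adds -ir, so the same rule applies.
The other patterns: stems whose second-to-last letter is 'f' delete the last vowel and add -esh; stems whose second-to-last letter is 'b' add -ish.
So lasrenwunt → lasrenwuntir.

lasrenwuntir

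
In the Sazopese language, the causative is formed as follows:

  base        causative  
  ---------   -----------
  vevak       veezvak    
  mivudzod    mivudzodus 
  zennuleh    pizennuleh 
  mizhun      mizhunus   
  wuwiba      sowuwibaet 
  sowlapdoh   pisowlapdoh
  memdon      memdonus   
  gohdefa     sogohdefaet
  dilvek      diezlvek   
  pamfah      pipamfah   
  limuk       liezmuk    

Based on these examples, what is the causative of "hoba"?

sohobaet

wuwiba and pamfah both have last vowel 'a' yet inflect differently (sowuwibaet, pipamfah), so the last vowel is not what conditions the rule; the final letter is.
"hoba" ends in -a. The stems ending in -a (wuwiba → sowuwibaet, gohdefa → sogohdefaet) add so- … -et around the stem.
So hoba → sohobaet.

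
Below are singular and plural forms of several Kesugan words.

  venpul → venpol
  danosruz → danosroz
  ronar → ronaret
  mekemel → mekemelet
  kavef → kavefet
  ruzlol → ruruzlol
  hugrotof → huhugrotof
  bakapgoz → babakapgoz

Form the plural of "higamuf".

danosruz and bakapgoz both end in -z yet inflect differently (danosroz, babakapgoz), so the final letter is not what conditions the rule; the last vowel is.
"higamuf" has last vowel 'u'. The stems whose last vowel is 'u' (venpul → venpol, danosruz → danosroz) change the last vowel to 'o'.
The other patterns: stems whose last vowel is 'o' repeat the first consonant+vowel as a prefix; stems whose last vowel is 'a' or 'e' add -et.
So higamuf → higamof.

higamof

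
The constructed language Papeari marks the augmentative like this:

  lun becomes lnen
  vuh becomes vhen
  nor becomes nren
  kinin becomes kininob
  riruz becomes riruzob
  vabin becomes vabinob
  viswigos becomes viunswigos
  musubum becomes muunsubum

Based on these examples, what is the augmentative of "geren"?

lun and kinin both end in -n yet inflect differently (lnen, kininob), so the final letter is not what conditions the rule; the number of vowels is.
"geren" has 2 vowels. The stems with 2 vowels (kinin → kininob, riruz → riruzob, vabin → vabinob) add -ob.
The other patterns: stems with 1 vowel delete the last vowel and add -en; stems with 3 vowels insert -un- after the first vowel.
So geren → gerenob.

gerenob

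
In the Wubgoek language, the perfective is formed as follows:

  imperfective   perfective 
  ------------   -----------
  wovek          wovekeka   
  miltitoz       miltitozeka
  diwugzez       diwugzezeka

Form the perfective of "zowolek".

Every pair shown (wovek → wovekeka, miltitoz → miltitozeka, diwugzez → diwugzezeka) follows the same rule: add -eka.
So zowolek → zowolekeka.

zowolekeka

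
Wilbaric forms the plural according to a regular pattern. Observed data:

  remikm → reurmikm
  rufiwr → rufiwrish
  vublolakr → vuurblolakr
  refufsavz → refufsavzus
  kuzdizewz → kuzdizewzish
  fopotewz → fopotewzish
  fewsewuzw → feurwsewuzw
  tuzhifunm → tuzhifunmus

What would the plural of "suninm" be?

suninmus

"suninm" has second-to-last letter 'n'. The one such stem in the data (tuzhifunm → tuzhifunmus) adds -us, so the same rule applies.
So suninm → suninmus.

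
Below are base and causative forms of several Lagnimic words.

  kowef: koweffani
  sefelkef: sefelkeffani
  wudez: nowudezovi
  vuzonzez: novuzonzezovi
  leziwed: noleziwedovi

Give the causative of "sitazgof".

vuzonzez and sefelkef both have last vowel 'e' yet inflect differently (novuzonzezovi, sefelkeffani), so the last vowel is not what conditions the rule; the final letter is.
"sitazgof" ends in -f. The stems ending in -f (sefelkef → sefelkeffani, kowef → koweffani) double the final consonant and add -ani.
The other pattern: stems ending in -d or -z add no- … -ovi around the stem.
So sitazgof → sitazgoffani.

sitazgoffani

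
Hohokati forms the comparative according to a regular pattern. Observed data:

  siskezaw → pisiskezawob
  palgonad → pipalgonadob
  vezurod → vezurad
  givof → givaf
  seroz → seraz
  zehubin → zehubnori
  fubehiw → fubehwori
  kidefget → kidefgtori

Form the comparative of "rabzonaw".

palgonad and vezurod both end in -d yet inflect differently (pipalgonadob, vezurad), so the final letter is not what conditions the rule; the last vowel is.
"rabzonaw" has last vowel 'a'. The stems whose last vowel is 'a' (siskezaw → pisiskezawob, palgonad → pipalgonadob) add pi- … -ob around the stem.
The other patterns: stems whose last vowel is 'o' change the last vowel to 'a'; stems whose last vowel is 'e' or 'i' delete the last vowel and add -ori.
So rabzonaw → pirabzonawob.

pirabzonawob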